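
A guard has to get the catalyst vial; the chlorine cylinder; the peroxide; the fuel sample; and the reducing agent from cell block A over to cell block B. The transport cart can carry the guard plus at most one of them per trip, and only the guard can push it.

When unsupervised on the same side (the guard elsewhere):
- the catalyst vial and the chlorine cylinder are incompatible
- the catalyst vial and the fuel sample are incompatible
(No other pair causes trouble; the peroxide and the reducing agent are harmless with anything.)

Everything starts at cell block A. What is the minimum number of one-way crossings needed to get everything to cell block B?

11

Counting alone: the guard can take at most 1 across per trip to cell block B, so moving all 5 needs at least 5 loaded trips out, with a return between consecutive ones — at least 9 crossings.
The safety rule pushes this higher. Following every safe sequence of crossings, the most of the 5 that can be at cell block B as the transport cart arrives there on crossing 9 is 4 — never all 5.
So no plan with fewer than 11 crossings exists, and this one achieves 11:
1. Guard goes to cell block B with the catalyst vial.  [cell block A: the chlorine cylinder, the fuel sample, the peroxide, the reducing agent | cell block B: the catalyst vial]
2. Guard goes back to cell block A alone.  [cell block A: the chlorine cylinder, the fuel sample, the peroxide, the reducing agent | cell block B: the catalyst vial]
3. Guard goes to cell block B with the chlorine cylinder.  [cell block A: the fuel sample, the peroxide, the reducing agent | cell block B: the catalyst vial, the chlorine cylinder]
4. Guard goes back to cell block A with the catalyst vial.  [cell block A: the catalyst vial, the fuel sample, the peroxide, the reducing agent | cell block B: the chlorine cylinder]
5. Guard goes to cell block B with the fuel sample.  [cell block A: the catalyst vial, the peroxide, the reducing agent | cell block B: the chlorine cylinder, the fuel sample]
6. Guard goes back to cell block A alone.  [cell block A: the catalyst vial, the peroxide, the reducing agent | cell block B: the chlorine cylinder, the fuel sample]
7. Guard goes to cell block B with the peroxide.  [cell block A: the catalyst vial, the reducing agent | cell block B: the chlorine cylinder, the fuel sample, the peroxide]
8. Guard goes back to cell block A alone.  [cell block A: the catalyst vial, the reducing agent | cell block B: the chlorine cylinder, the fuel sample, the peroxide]
9. Guard goes to cell block B with the reducing agent.  [cell block A: the catalyst vial | cell block B: the chlorine cylinder, the fuel sample, the peroxide, the reducing agent]
10. Guard goes back to cell block A alone.  [cell block A: the catalyst vial | cell block B: the chlorine cylinder, the fuel sample, the peroxide, the reducing agent]
11. Guard goes to cell block B with the catalyst vial.  [cell block A: — | cell block B: the catalyst vial, the chlorine cylinder, the fuel sample, the peroxide, the reducing agent]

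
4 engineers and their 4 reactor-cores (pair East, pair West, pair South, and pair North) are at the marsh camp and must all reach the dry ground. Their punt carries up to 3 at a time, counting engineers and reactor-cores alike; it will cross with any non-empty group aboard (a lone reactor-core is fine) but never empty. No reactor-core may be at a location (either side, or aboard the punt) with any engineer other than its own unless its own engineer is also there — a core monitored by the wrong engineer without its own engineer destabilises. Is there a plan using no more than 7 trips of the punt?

No

Counting alone: each trip to the dry ground takes at most 3 across and each return brings at least 1 back, so after t trips out (and t−1 returns) at most 3t − (t−1) of the 8 are across; that first reaches 8 at t = 4, so at least 7 crossings are needed.
The safety rule pushes this higher. Following every safe sequence of crossings, the most of the 8 that can be at the dry ground as the punt arrives there on crossing 7 is 7 — never all 8.
So the move cannot be finished within 7 crossings. (The shortest complete plan takes 9:)
1. engineer East and reactor-core East cross → the dry ground.
2. engineer East crosses ← the marsh camp.
3. engineer East, engineer West, and reactor-core West cross → the dry ground.
4. engineer East and reactor-core East cross ← the marsh camp.
5. engineer East, engineer North, and engineer South cross → the dry ground.
6. reactor-core West crosses ← the marsh camp.
7. reactor-core East and reactor-core West cross → the dry ground.
8. reactor-core East crosses ← the marsh camp.
9. reactor-core East, reactor-core North, and reactor-core South cross → the dry ground.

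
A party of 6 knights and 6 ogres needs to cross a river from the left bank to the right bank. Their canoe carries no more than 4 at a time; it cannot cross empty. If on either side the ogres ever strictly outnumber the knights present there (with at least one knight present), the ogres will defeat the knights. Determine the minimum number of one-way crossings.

Counting alone: each trip to the right bank takes at most 4 across and each return brings at least 1 back, so after t trips out (and t−1 returns) at most 4t − (t−1) of the 12 are across; that first reaches 12 at t = 4, so at least 7 crossings are needed.
The safety rule pushes this higher. Following every safe sequence of crossings, the most of the 12 that can be at the right bank as the canoe arrives there on crossing 7 is 11 — never all 12.
So no plan with fewer than 9 crossings exists, and this one achieves 9:
1. 2 ogres → the right bank.  (the left bank: 6K 4O; the right bank: 0K 2O)
2. 1 ogre ← the left bank.  (the left bank: 6K 5O; the right bank: 0K 1O)
3. 4 ogres → the right bank.  (the left bank: 6K 1O; the right bank: 0K 5O)
4. 1 ogre ← the left bank.  (the left bank: 6K 2O; the right bank: 0K 4O)
5. 4 knights → the right bank.  (the left bank: 2K 2O; the right bank: 4K 4O)
6. 1 knight and 1 ogre ← the left bank.  (the left bank: 3K 3O; the right bank: 3K 3O)
7. 2 knights and 2 ogres → the right bank.  (the left bank: 1K 1O; the right bank: 5K 5O)
8. 1 knight and 1 ogre ← the left bank.  (the left bank: 2K 2O; the right bank: 4K 4O)
9. 2 knights and 2 ogres → the right bank.  (the left bank: 0K 0O; the right bank: 6K 6O)

9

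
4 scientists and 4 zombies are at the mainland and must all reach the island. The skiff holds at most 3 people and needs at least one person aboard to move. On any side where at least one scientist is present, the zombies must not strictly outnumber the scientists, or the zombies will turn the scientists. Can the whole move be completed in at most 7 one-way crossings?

Counting alone: each trip to the island takes at most 3 across and each return brings at least 1 back, so after t trips out (and t−1 returns) at most 3t − (t−1) of the 8 are across; that first reaches 8 at t = 4, so at least 7 crossings are needed.
The safety rule pushes this higher. Following every safe sequence of crossings, the most of the 8 that can be at the island as the skiff arrives there on crossing 7 is 7 — never all 8.
So the move cannot be finished within 7 crossings. (The shortest complete plan takes 9:)
1. 2 zombies → the island.  (the mainland: 4S 2Z; the island: 0S 2Z)
2. 1 zombie ← the mainland.  (the mainland: 4S 3Z; the island: 0S 1Z)
3. 3 zombies → the island.  (the mainland: 4S 0Z; the island: 0S 4Z)
4. 1 zombie ← the mainland.  (the mainland: 4S 1Z; the island: 0S 3Z)
5. 3 scientists → the island.  (the mainland: 1S 1Z; the island: 3S 3Z)
6. 1 scientist and 1 zombie ← the mainland.  (the mainland: 2S 2Z; the island: 2S 2Z)
7. 2 scientists → the island.  (the mainland: 0S 2Z; the island: 4S 2Z)
8. 1 zombie ← the mainland.  (the mainland: 0S 3Z; the island: 4S 1Z)
9. 3 zombies → the island.  (the mainland: 0S 0Z; the island: 4S 4Z)

No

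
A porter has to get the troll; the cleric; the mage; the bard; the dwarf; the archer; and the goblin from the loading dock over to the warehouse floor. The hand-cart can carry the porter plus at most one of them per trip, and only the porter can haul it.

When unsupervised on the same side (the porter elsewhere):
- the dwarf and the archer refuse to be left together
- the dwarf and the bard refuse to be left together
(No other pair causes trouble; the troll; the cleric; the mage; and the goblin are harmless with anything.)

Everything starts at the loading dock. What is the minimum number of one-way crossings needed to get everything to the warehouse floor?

15

Counting alone: the porter can take at most 1 across per trip to the warehouse floor, so moving all 7 needs at least 7 loaded trips out, with a return between consecutive ones — at least 13 crossings.
The safety rule pushes this higher. Following every safe sequence of crossings, the most of the 7 that can be at the warehouse floor as the hand-cart arrives there on crossing 13 is 6 — never all 7.
So no plan with fewer than 15 crossings exists, and this one achieves 15:
1. Porter goes to the warehouse floor with the dwarf.
2. Porter goes back to the loading dock alone.
3. Porter goes to the warehouse floor with the troll.
4. Porter goes back to the loading dock alone.
5. Porter goes to the warehouse floor with the cleric.
6. Porter goes back to the loading dock alone.
7. Porter goes to the warehouse floor with the mage.
8. Porter goes back to the loading dock alone.
9. Porter goes to the warehouse floor with the bard.
10. Porter goes back to the loading dock with the dwarf.
11. Porter goes to the warehouse floor with the archer.
12. Porter goes back to the loading dock alone.
13. Porter goes to the warehouse floor with the goblin.
14. Porter goes back to the loading dock alone.
15. Porter goes to the warehouse floor with the dwarf.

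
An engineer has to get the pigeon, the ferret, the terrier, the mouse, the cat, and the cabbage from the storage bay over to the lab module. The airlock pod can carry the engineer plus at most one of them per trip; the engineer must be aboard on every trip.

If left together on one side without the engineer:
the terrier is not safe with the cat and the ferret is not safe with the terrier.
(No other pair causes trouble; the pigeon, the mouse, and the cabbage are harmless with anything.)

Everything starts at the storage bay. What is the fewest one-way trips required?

Counting alone: the engineer can take at most 1 across per trip to the lab module, so moving all 6 needs at least 6 loaded trips out, with a return between consecutive ones — at least 11 crossings.
The safety rule pushes this higher. Following every safe sequence of crossings, the most of the 6 that can be at the lab module as the airlock pod arrives there on crossing 11 is 5 — never all 6.
So no plan with fewer than 13 crossings exists, and this one achieves 13:
1. Engineer goes to the lab module with the terrier.
2. Engineer goes back to the storage bay alone.
3. Engineer goes to the lab module with the pigeon.
4. Engineer goes back to the storage bay alone.
5. Engineer goes to the lab module with the ferret.
6. Engineer goes back to the storage bay with the terrier.
7. Engineer goes to the lab module with the cat.
8. Engineer goes back to the storage bay alone.
9. Engineer goes to the lab module with the mouse.
10. Engineer goes back to the storage bay alone.
11. Engineer goes to the lab module with the cabbage.
12. Engineer goes back to the storage bay alone.
13. Engineer goes to the lab module with the terrier.

13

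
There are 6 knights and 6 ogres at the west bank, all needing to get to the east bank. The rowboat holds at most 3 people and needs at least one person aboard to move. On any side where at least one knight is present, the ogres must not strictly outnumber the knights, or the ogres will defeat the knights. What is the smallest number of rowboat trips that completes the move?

Following every safe sequence of crossings from the start, the most of the 12 that can be at the east bank as the rowboat arrives there on crossings 1, 3, 5 is 3, 5, 6 respectively; the best ever achieved is 6 of 12.
From crossing 7 on, no configuration arises that was not already reachable earlier: only 17 distinct safe configurations (who is on which side, and where the rowboat is) can ever be reached, none of them has everyone across, and every continuation just revisits them. They are: 0 knights + 0 ogres across (rowboat back at the start); 0 knights + 1 ogre across (rowboat there); 0 knights + 1 ogre across (rowboat back at the start); 0 knights + 2 ogres across (rowboat there); 0 knights + 2 ogres across (rowboat back at the start); 0 knights + 3 ogres across (rowboat there); 0 knights + 3 ogres across (rowboat back at the start); 0 knights + 4 ogres across (rowboat there); 0 knights + 4 ogres across (rowboat back at the start); 0 knights + 5 ogres across (rowboat there); 0 knights + 5 ogres across (rowboat back at the start); 0 knights + 6 ogres across (rowboat there); 1 knight + 1 ogre across (rowboat there); 1 knight + 1 ogre across (rowboat back at the start); 2 knights + 2 ogres across (rowboat there); 2 knights + 2 ogres across (rowboat back at the start); 3 knights + 3 ogres across (rowboat there). So no valid plan exists.

impossible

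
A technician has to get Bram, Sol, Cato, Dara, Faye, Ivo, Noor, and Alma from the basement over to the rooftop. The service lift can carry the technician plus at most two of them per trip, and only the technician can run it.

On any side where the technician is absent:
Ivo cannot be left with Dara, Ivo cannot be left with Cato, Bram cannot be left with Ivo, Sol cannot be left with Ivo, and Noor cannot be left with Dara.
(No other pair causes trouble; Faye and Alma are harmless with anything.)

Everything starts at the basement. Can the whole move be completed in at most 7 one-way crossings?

No

Counting alone: the technician can take at most 2 across per trip to the rooftop, so moving all 8 needs at least 4 loaded trips out, with a return between consecutive ones — at least 7 crossings.
The safety rule pushes this higher. Following every safe sequence of crossings, the most of the 8 that can be at the rooftop as the service lift arrives there on crossing 7 is 7 — never all 8.
So the move cannot be finished within 7 crossings. (The shortest complete plan takes 9:)
1. Technician goes to the rooftop with Dara and Ivo.
2. Technician goes back to the basement with Dara.
3. Technician goes to the rooftop with Bram and Dara.
4. Technician goes back to the basement with Ivo.
5. Technician goes to the rooftop with Cato and Sol.
6. Technician goes back to the basement alone.
7. Technician goes to the rooftop with Alma and Faye.
8. Technician goes back to the basement alone.
9. Technician goes to the rooftop with Ivo and Noor.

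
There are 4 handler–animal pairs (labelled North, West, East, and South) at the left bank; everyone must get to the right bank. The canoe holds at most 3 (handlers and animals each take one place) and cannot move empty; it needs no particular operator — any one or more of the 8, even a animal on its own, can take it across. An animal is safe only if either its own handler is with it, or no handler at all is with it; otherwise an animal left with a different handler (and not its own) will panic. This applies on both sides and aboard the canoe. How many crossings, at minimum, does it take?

Counting alone: each trip to the right bank takes at most 3 across and each return brings at least 1 back, so after t trips out (and t−1 returns) at most 3t − (t−1) of the 8 are across; that first reaches 8 at t = 4, so at least 7 crossings are needed.
The safety rule pushes this higher. Following every safe sequence of crossings, the most of the 8 that can be at the right bank as the canoe arrives there on crossing 7 is 7 — never all 8.
So no plan with fewer than 9 crossings exists, and this one achieves 9:
1. animal North and handler North cross → the right bank.
2. handler North crosses ← the left bank.
3. animal West, handler North, and handler West cross → the right bank.
4. animal North and handler North cross ← the left bank.
5. handler East, handler North, and handler South cross → the right bank.
6. animal West crosses ← the left bank.
7. animal North and animal West cross → the right bank.
8. animal North crosses ← the left bank.
9. animal East, animal North, and animal South cross → the right bank.

9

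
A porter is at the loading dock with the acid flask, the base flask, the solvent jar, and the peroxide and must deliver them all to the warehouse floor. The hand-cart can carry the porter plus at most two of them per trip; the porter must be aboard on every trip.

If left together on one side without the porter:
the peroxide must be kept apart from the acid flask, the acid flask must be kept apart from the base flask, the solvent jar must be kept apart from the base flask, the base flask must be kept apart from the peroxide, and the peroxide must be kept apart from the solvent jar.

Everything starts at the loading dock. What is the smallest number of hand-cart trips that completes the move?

Counting alone: the porter can take at most 2 across per trip to the warehouse floor, so moving all 4 needs at least 2 loaded trips out, with a return between consecutive ones — at least 3 crossings.
The safety rule pushes this higher. Following every safe sequence of crossings, the most of the 4 that can be at the warehouse floor as the hand-cart arrives there on crossing 3 is 3 — never all 4.
So no plan with fewer than 5 crossings exists, and this one achieves 5:
1. Porter goes to the warehouse floor with the base flask and the peroxide.  [the loading dock: the acid flask, the solvent jar | the warehouse floor: the base flask, the peroxide]
2. Porter goes back to the loading dock with the base flask.  [the loading dock: the acid flask, the base flask, the solvent jar | the warehouse floor: the peroxide]
3. Porter goes to the warehouse floor with the acid flask and the solvent jar.  [the loading dock: the base flask | the warehouse floor: the acid flask, the peroxide, the solvent jar]
4. Porter goes back to the loading dock with the peroxide.  [the loading dock: the base flask, the peroxide | the warehouse floor: the acid flask, the solvent jar]
5. Porter goes to the warehouse floor with the base flask and the peroxide.  [the loading dock: — | the warehouse floor: the acid flask, the base flask, the peroxide, the solvent jar]

5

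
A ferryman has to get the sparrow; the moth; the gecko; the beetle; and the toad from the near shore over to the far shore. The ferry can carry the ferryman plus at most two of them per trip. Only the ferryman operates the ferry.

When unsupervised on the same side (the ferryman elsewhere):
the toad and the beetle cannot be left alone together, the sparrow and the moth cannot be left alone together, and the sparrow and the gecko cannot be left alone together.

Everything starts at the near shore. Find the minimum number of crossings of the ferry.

5

Counting alone: the ferryman can take at most 2 across per trip to the far shore, so moving all 5 needs at least 3 loaded trips out, with a return between consecutive ones — at least 5 crossings.
The plan below uses exactly 5 crossings, so it is optimal:
1. Ferryman goes to the far shore with the beetle and the sparrow.
2. Ferryman goes back to the near shore alone.
3. Ferryman goes to the far shore with the gecko and the moth.
4. Ferryman goes back to the near shore with the sparrow.
5. Ferryman goes to the far shore with the sparrow and the toad.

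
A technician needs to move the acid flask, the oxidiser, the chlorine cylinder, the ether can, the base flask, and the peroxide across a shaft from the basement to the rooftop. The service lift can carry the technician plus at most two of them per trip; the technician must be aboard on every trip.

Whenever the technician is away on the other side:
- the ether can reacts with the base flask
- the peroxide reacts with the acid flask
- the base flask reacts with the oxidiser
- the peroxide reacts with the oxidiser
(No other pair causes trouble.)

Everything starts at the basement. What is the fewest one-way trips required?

7

Counting alone: the technician can take at most 2 across per trip to the rooftop, so moving all 6 needs at least 3 loaded trips out, with a return between consecutive ones — at least 5 crossings.
The safety rule pushes this higher. Following every safe sequence of crossings, the most of the 6 that can be at the rooftop as the service lift arrives there on crossing 5 is 5 — never all 6.
So no plan with fewer than 7 crossings exists, and this one achieves 7:
1. Technician goes to the rooftop with the base flask and the peroxide.  [the basement: the acid flask, the chlorine cylinder, the ether can, the oxidiser | the rooftop: the base flask, the peroxide]
2. Technician goes back to the basement alone.  [the basement: the acid flask, the chlorine cylinder, the ether can, the oxidiser | the rooftop: the base flask, the peroxide]
3. Technician goes to the rooftop with the acid flask and the oxidiser.  [the basement: the chlorine cylinder, the ether can | the rooftop: the acid flask, the base flask, the oxidiser, the peroxide]
4. Technician goes back to the basement with the base flask and the peroxide.  [the basement: the base flask, the chlorine cylinder, the ether can, the peroxide | the rooftop: the acid flask, the oxidiser]
5. Technician goes to the rooftop with the chlorine cylinder and the ether can.  [the basement: the base flask, the peroxide | the rooftop: the acid flask, the chlorine cylinder, the ether can, the oxidiser]
6. Technician goes back to the basement alone.  [the basement: the base flask, the peroxide | the rooftop: the acid flask, the chlorine cylinder, the ether can, the oxidiser]
7. Technician goes to the rooftop with the base flask and the peroxide.  [the basement: — | the rooftop: the acid flask, the base flask, the chlorine cylinder, the ether can, the oxidiser, the peroxide]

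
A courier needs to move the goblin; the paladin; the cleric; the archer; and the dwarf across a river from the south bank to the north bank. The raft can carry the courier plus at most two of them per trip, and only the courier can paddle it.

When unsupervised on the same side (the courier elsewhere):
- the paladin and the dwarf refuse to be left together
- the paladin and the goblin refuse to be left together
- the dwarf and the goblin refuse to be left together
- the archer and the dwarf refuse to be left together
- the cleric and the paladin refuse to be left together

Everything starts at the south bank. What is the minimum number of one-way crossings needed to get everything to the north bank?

7

Counting alone: the courier can take at most 2 across per trip to the north bank, so moving all 5 needs at least 3 loaded trips out, with a return between consecutive ones — at least 5 crossings.
The safety rule pushes this higher. Following every safe sequence of crossings, the most of the 5 that can be at the north bank as the raft arrives there on crossing 5 is 4 — never all 5.
So no plan with fewer than 7 crossings exists, and this one achieves 7:
1. Courier goes to the north bank with the dwarf and the paladin.
2. Courier goes back to the south bank with the paladin.
3. Courier goes to the north bank with the cleric and the goblin.
4. Courier goes back to the south bank with the goblin.
5. Courier goes to the north bank with the archer and the goblin.
6. Courier goes back to the south bank with the dwarf.
7. Courier goes to the north bank with the dwarf and the paladin.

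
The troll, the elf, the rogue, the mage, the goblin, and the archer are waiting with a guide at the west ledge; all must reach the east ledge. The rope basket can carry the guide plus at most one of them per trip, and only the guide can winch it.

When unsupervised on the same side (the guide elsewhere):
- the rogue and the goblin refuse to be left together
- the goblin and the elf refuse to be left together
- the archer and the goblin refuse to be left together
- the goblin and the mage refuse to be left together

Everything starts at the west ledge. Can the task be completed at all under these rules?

Following every safe sequence of crossings from the start, the most of the 6 that can be at the east ledge as the rope basket arrives there on crossings 1, 3, 5 is 1, 2, 3 respectively; the best ever achieved is 3 of 6.
From crossing 7 on, no configuration arises that was not already reachable earlier: only 22 distinct safe configurations (who is on which side, and where the rope basket is) can ever be reached, none of them has everyone across, and every continuation just revisits them. So no valid plan exists.

No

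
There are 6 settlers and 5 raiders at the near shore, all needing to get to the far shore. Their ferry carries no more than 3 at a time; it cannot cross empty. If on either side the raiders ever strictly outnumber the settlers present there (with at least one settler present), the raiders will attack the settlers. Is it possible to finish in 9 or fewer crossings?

Yes

Yes — this plan uses 9 crossings (≤ 9):
1. 3 raiders → the far shore.  (the near shore: 6S 2R; the far shore: 0S 3R)
2. 1 raider ← the near shore.  (the near shore: 6S 3R; the far shore: 0S 2R)
3. 3 settlers → the far shore.  (the near shore: 3S 3R; the far shore: 3S 2R)
4. 1 settler ← the near shore.  (the near shore: 4S 3R; the far shore: 2S 2R)
5. 2 settlers and 1 raider → the far shore.  (the near shore: 2S 2R; the far shore: 4S 3R)
6. 1 settler ← the near shore.  (the near shore: 3S 2R; the far shore: 3S 3R)
7. 2 settlers and 1 raider → the far shore.  (the near shore: 1S 1R; the far shore: 5S 4R)
8. 1 settler ← the near shore.  (the near shore: 2S 1R; the far shore: 4S 4R)
9. 2 settlers and 1 raider → the far shore.  (the near shore: 0S 0R; the far shore: 6S 5R)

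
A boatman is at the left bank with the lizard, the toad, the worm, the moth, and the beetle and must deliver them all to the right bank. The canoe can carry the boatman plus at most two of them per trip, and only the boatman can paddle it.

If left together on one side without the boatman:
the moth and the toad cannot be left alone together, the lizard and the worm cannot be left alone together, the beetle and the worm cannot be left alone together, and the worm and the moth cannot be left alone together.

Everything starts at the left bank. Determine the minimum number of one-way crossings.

5

Counting alone: the boatman can take at most 2 across per trip to the right bank, so moving all 5 needs at least 3 loaded trips out, with a return between consecutive ones — at least 5 crossings.
The plan below uses exactly 5 crossings, so it is optimal:
1. Boatman goes to the right bank with the toad and the worm.  [the left bank: the beetle, the lizard, the moth | the right bank: the toad, the worm]
2. Boatman goes back to the left bank alone.  [the left bank: the beetle, the lizard, the moth | the right bank: the toad, the worm]
3. Boatman goes to the right bank with the beetle and the lizard.  [the left bank: the moth | the right bank: the beetle, the lizard, the toad, the worm]
4. Boatman goes back to the left bank with the worm.  [the left bank: the moth, the worm | the right bank: the beetle, the lizard, the toad]
5. Boatman goes to the right bank with the moth and the worm.  [the left bank: — | the right bank: the beetle, the lizard, the moth, the toad, the worm]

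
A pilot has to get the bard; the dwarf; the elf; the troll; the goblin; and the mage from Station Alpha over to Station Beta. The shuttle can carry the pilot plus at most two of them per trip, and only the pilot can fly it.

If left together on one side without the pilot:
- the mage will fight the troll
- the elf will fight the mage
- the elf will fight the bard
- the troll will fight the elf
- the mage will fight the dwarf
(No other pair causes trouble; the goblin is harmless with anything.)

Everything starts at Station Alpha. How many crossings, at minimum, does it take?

Counting alone: the pilot can take at most 2 across per trip to Station Beta, so moving all 6 needs at least 3 loaded trips out, with a return between consecutive ones — at least 5 crossings.
The safety rule pushes this higher. Following every safe sequence of crossings, the most of the 6 that can be at Station Beta as the shuttle arrives there on crossings 5, 7 is 4, 5 respectively — never all 6.
So no plan with fewer than 9 crossings exists, and this one achieves 9:
1. Pilot goes to Station Beta with the elf and the mage.  [Station Alpha: the bard, the dwarf, the goblin, the troll | Station Beta: the elf, the mage]
2. Pilot goes back to Station Alpha with the elf.  [Station Alpha: the bard, the dwarf, the elf, the goblin, the troll | Station Beta: the mage]
3. Pilot goes to Station Beta with the bard and the elf.  [Station Alpha: the dwarf, the goblin, the troll | Station Beta: the bard, the elf, the mage]
4. Pilot goes back to Station Alpha with the elf.  [Station Alpha: the dwarf, the elf, the goblin, the troll | Station Beta: the bard, the mage]
5. Pilot goes to Station Beta with the dwarf and the troll.  [Station Alpha: the elf, the goblin | Station Beta: the bard, the dwarf, the mage, the troll]
6. Pilot goes back to Station Alpha with the mage.  [Station Alpha: the elf, the goblin, the mage | Station Beta: the bard, the dwarf, the troll]
7. Pilot goes to Station Beta with the elf and the goblin.  [Station Alpha: the mage | Station Beta: the bard, the dwarf, the elf, the goblin, the troll]
8. Pilot goes back to Station Alpha with the elf.  [Station Alpha: the elf, the mage | Station Beta: the bard, the dwarf, the goblin, the troll]
9. Pilot goes to Station Beta with the elf and the mage.  [Station Alpha: — | Station Beta: the bard, the dwarf, the elf, the goblin, the mage, the troll]

9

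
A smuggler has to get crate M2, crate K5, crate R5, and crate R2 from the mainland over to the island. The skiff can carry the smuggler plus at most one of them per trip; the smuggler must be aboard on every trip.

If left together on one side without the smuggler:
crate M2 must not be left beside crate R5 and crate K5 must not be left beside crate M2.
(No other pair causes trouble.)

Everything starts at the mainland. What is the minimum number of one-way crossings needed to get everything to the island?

9

Counting alone: the smuggler can take at most 1 across per trip to the island, so moving all 4 needs at least 4 loaded trips out, with a return between consecutive ones — at least 7 crossings.
The safety rule pushes this higher. Following every safe sequence of crossings, the most of the 4 that can be at the island as the skiff arrives there on crossing 7 is 3 — never all 4.
So no plan with fewer than 9 crossings exists, and this one achieves 9:
1. Smuggler goes to the island with crate M2.
2. Smuggler goes back to the mainland alone.
3. Smuggler goes to the island with crate K5.
4. Smuggler goes back to the mainland with crate M2.
5. Smuggler goes to the island with crate R5.
6. Smuggler goes back to the mainland alone.
7. Smuggler goes to the island with crate R2.
8. Smuggler goes back to the mainland alone.
9. Smuggler goes to the island with crate M2.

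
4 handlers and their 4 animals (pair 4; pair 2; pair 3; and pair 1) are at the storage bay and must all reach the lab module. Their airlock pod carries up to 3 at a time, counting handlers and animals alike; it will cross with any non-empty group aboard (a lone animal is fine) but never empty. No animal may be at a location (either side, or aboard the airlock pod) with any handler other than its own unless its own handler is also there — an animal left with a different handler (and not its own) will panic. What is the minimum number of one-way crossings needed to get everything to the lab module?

Counting alone: each trip to the lab module takes at most 3 across and each return brings at least 1 back, so after t trips out (and t−1 returns) at most 3t − (t−1) of the 8 are across; that first reaches 8 at t = 4, so at least 7 crossings are needed.
The safety rule pushes this higher. Following every safe sequence of crossings, the most of the 8 that can be at the lab module as the airlock pod arrives there on crossing 7 is 7 — never all 8.
So no plan with fewer than 9 crossings exists, and this one achieves 9:
1. animal 4 and handler 4 cross → the lab module.
2. handler 4 crosses ← the storage bay.
3. animal 2, handler 2, and handler 4 cross → the lab module.
4. animal 4 and handler 4 cross ← the storage bay.
5. handler 1, handler 3, and handler 4 cross → the lab module.
6. animal 2 crosses ← the storage bay.
7. animal 2 and animal 4 cross → the lab module.
8. animal 4 crosses ← the storage bay.
9. animal 1, animal 3, and animal 4 cross → the lab module.

9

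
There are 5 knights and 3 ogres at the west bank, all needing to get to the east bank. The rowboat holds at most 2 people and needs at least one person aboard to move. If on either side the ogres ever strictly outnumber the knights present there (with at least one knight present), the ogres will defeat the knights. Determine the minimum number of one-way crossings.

13

Counting alone: each trip to the east bank takes at most 2 across and each return brings at least 1 back, so after t trips out (and t−1 returns) at most 2t − (t−1) of the 8 are across; that first reaches 8 at t = 7, so at least 13 crossings are needed.
The plan below uses exactly 13 crossings, so it is optimal:
1. 2 ogres → the east bank.  (the west bank: 5K 1O; the east bank: 0K 2O)
2. 1 ogre ← the west bank.  (the west bank: 5K 2O; the east bank: 0K 1O)
3. 2 ogres → the east bank.  (the west bank: 5K 0O; the east bank: 0K 3O)
4. 1 ogre ← the west bank.  (the west bank: 5K 1O; the east bank: 0K 2O)
5. 2 knights → the east bank.  (the west bank: 3K 1O; the east bank: 2K 2O)
6. 1 ogre ← the west bank.  (the west bank: 3K 2O; the east bank: 2K 1O)
7. 1 knight and 1 ogre → the east bank.  (the west bank: 2K 1O; the east bank: 3K 2O)
8. 1 ogre ← the west bank.  (the west bank: 2K 2O; the east bank: 3K 1O)
9. 2 ogres → the east bank.  (the west bank: 2K 0O; the east bank: 3K 3O)
10. 1 ogre ← the west bank.  (the west bank: 2K 1O; the east bank: 3K 2O)
11. 1 knight and 1 ogre → the east bank.  (the west bank: 1K 0O; the east bank: 4K 3O)
12. 1 ogre ← the west bank.  (the west bank: 1K 1O; the east bank: 4K 2O)
13. 1 knight and 1 ogre → the east bank.  (the west bank: 0K 0O; the east bank: 5K 3O)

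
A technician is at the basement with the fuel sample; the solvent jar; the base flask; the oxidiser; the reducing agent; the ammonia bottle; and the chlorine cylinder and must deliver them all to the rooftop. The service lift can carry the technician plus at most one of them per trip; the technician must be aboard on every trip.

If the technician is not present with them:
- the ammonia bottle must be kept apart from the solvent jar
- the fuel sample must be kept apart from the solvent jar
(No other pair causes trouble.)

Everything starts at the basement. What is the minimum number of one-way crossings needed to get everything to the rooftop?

Counting alone: the technician can take at most 1 across per trip to the rooftop, so moving all 7 needs at least 7 loaded trips out, with a return between consecutive ones — at least 13 crossings.
The safety rule pushes this higher. Following every safe sequence of crossings, the most of the 7 that can be at the rooftop as the service lift arrives there on crossing 13 is 6 — never all 7.
So no plan with fewer than 15 crossings exists, and this one achieves 15:
1. Technician goes to the rooftop with the solvent jar.  [the basement: the ammonia bottle, the base flask, the chlorine cylinder, the fuel sample, the oxidiser, the reducing agent | the rooftop: the solvent jar]
2. Technician goes back to the basement alone.  [the basement: the ammonia bottle, the base flask, the chlorine cylinder, the fuel sample, the oxidiser, the reducing agent | the rooftop: the solvent jar]
3. Technician goes to the rooftop with the fuel sample.  [the basement: the ammonia bottle, the base flask, the chlorine cylinder, the oxidiser, the reducing agent | the rooftop: the fuel sample, the solvent jar]
4. Technician goes back to the basement with the solvent jar.  [the basement: the ammonia bottle, the base flask, the chlorine cylinder, the oxidiser, the reducing agent, the solvent jar | the rooftop: the fuel sample]
5. Technician goes to the rooftop with the ammonia bottle.  [the basement: the base flask, the chlorine cylinder, the oxidiser, the reducing agent, the solvent jar | the rooftop: the ammonia bottle, the fuel sample]
6. Technician goes back to the basement alone.  [the basement: the base flask, the chlorine cylinder, the oxidiser, the reducing agent, the solvent jar | the rooftop: the ammonia bottle, the fuel sample]
7. Technician goes to the rooftop with the base flask.  [the basement: the chlorine cylinder, the oxidiser, the reducing agent, the solvent jar | the rooftop: the ammonia bottle, the base flask, the fuel sample]
8. Technician goes back to the basement alone.  [the basement: the chlorine cylinder, the oxidiser, the reducing agent, the solvent jar | the rooftop: the ammonia bottle, the base flask, the fuel sample]
9. Technician goes to the rooftop with the oxidiser.  [the basement: the chlorine cylinder, the reducing agent, the solvent jar | the rooftop: the ammonia bottle, the base flask, the fuel sample, the oxidiser]
10. Technician goes back to the basement alone.  [the basement: the chlorine cylinder, the reducing agent, the solvent jar | the rooftop: the ammonia bottle, the base flask, the fuel sample, the oxidiser]
11. Technician goes to the rooftop with the reducing agent.  [the basement: the chlorine cylinder, the solvent jar | the rooftop: the ammonia bottle, the base flask, the fuel sample, the oxidiser, the reducing agent]
12. Technician goes back to the basement alone.  [the basement: the chlorine cylinder, the solvent jar | the rooftop: the ammonia bottle, the base flask, the fuel sample, the oxidiser, the reducing agent]
13. Technician goes to the rooftop with the chlorine cylinder.  [the basement: the solvent jar | the rooftop: the ammonia bottle, the base flask, the chlorine cylinder, the fuel sample, the oxidiser, the reducing agent]
14. Technician goes back to the basement alone.  [the basement: the solvent jar | the rooftop: the ammonia bottle, the base flask, the chlorine cylinder, the fuel sample, the oxidiser, the reducing agent]
15. Technician goes to the rooftop with the solvent jar.  [the basement: — | the rooftop: the ammonia bottle, the base flask, the chlorine cylinder, the fuel sample, the oxidiser, the reducing agent, the solvent jar]

15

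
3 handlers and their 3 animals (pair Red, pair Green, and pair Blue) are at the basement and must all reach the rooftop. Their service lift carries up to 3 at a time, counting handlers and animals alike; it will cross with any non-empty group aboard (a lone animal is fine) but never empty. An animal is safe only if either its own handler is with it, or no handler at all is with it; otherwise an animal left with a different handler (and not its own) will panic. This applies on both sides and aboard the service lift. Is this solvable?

1. animal Red and handler Red cross → the rooftop.
2. handler Red crosses ← the basement.
3. handler Blue, handler Green, and handler Red cross → the rooftop.
4. animal Red crosses ← the basement.
5. animal Blue, animal Green, and animal Red cross → the rooftop.

Yes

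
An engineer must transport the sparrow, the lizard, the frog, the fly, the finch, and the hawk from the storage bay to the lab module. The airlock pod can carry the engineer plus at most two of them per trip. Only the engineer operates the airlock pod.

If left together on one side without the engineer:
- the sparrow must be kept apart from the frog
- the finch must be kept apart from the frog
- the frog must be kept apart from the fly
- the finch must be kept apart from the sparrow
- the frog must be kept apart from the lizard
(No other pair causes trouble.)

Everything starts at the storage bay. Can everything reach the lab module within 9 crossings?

Yes — this plan uses 9 crossings (≤ 9):
1. Engineer goes to the lab module with the frog and the sparrow.
2. Engineer goes back to the storage bay with the sparrow.
3. Engineer goes to the lab module with the lizard and the sparrow.
4. Engineer goes back to the storage bay with the frog.
5. Engineer goes to the lab module with the fly and the frog.
6. Engineer goes back to the storage bay with the frog.
7. Engineer goes to the lab module with the frog and the hawk.
8. Engineer goes back to the storage bay with the frog.
9. Engineer goes to the lab module with the finch and the frog.

Yes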